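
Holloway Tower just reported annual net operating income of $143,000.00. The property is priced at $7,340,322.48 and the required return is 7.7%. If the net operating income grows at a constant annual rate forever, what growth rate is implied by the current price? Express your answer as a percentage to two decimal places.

5.64%

P = D₀(1+g)/(r−g) ⇒ P(r−g) = D₀(1+g) ⇒ g(P+D₀) = P·r − D₀
g = (P·r − D₀)/(P + D₀) = ($7,340,322.48×0.077 − $143,000.00) / ($7,340,322.48 + $143,000.00) = 0.056419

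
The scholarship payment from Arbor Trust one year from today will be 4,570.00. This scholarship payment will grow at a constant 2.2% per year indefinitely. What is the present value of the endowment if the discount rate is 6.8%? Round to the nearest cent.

Growing perpetuity: P = D₁ / (r − g) = 4,570.0000 / (0.068 − 0.022) = 99,347.83

99347.83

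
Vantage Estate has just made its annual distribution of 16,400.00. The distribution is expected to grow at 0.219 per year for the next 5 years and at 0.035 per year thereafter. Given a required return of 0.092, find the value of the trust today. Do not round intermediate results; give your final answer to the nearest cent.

D_1 = 19991.60000
D_2 = 24369.76040
D_3 = 29706.73793
D_4 = 36212.51353
D_5 = 44143.05400
Terminal value at year 5: TV = D_5×(1+g_2)/(r−g_2) = 45688.06089/0.057 = 801544.92785
P_0 = D_1/(1+r)^1 + D_2/(1+r)^2 + D_3/(1+r)^3 + D_4/(1+r)^4 + D_5/(1+r)^5 + TV/(1+r)^5
    = 18307.32601 + 20436.47473 + 22813.24422 + 25466.43288 + 28428.18836 + 516196.05175 = 631647.71795

631647.72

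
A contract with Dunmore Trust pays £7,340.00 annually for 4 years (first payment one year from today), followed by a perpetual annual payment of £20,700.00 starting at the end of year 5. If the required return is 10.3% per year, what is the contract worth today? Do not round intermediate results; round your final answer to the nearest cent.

£158895.04

PV of 4-year annuity: £7,340.00 × [1 − (1+0.103)^−4] / 0.103 = 23116.51573
Perpetuity value at year 4: £20,700.00 / 0.103 = 200970.87379
PV of perpetuity: 200970.87379 / (1+0.103)^4 = 135778.52015
Total PV = 23116.51573 + 135778.52015 = 158895.03588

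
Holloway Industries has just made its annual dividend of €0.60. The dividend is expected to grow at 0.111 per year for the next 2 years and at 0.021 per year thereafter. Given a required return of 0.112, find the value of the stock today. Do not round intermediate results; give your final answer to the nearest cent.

€7.92

D_1 = 0.66660
D_2 = 0.74059
Terminal value at year 2: TV = D_2×(1+g_2)/(r−g_2) = 0.75615/0.091 = 8.30929
P_0 = D_1/(1+r)^1 + D_2/(1+r)^2 + TV/(1+r)^2
    = 0.59946 + 0.59892 + 6.71977 = 7.91815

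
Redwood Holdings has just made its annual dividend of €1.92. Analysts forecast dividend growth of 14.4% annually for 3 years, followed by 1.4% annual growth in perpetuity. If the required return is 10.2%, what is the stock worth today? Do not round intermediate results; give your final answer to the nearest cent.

D_1 = 2.19648
D_2 = 2.51277
D_3 = 2.87461
Terminal value at year 3: TV = D_3×(1+g_2)/(r−g_2) = 2.91486/0.088 = 33.12338
P_0 = D_1/(1+r)^1 + D_2/(1+r)^2 + D_3/(1+r)^3 + TV/(1+r)^3
    = 1.99318 + 2.06914 + 2.14800 + 24.75083 = 30.96115

€30.96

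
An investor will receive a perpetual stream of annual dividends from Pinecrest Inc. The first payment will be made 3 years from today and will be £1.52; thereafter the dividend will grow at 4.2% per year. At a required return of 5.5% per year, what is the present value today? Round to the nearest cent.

Value at end of year 2: C₁ / (r − g) = £1.52 / (0.055 − 0.042) = £116.9231
Discount to today: PV = £116.9231 / (1 + 0.055)^2 = £116.9231 / 1.113025 = £105.05

£105.05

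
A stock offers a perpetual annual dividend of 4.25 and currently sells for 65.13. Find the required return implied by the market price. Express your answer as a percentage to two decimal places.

6.53%

P = C/r ⇒ r = C/P = 4.25/65.13 = 0.065254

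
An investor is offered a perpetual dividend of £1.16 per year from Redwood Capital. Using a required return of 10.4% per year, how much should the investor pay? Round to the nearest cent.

Level perpetuity: PV = C / r = £1.16 / 0.104 = £11.15

£11.15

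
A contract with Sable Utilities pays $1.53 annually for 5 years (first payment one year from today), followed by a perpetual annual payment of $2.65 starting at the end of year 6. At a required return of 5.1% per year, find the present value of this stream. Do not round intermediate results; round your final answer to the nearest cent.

$47.13

PV of 5-year annuity: $1.53 × [1 − (1+0.051)^−5] / 0.051 = 6.60583
Perpetuity value at year 5: $2.65 / 0.051 = 51.96078
PV of perpetuity: 51.96078 / (1+0.051)^5 = 40.51932
Total PV = 6.60583 + 40.51932 = 47.12515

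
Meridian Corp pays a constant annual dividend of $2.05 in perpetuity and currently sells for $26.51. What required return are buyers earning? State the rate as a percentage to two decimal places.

7.73%

P = C/r ⇒ r = C/P = $2.05/$26.51 = 0.077329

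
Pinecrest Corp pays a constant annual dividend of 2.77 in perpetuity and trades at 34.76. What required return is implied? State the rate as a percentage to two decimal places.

7.97%

P = C/r ⇒ r = C/P = 2.77/34.76 = 0.079689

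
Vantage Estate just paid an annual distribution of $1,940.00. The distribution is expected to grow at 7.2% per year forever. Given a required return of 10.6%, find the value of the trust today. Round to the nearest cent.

D₁ = D₀ × (1 + g) = $1,940.00 × 1.072 = $2,079.6800
Growing perpetuity: P = D₁ / (r − g) = $2,079.6800 / (0.106 − 0.072) = $61,167.06

$61167.06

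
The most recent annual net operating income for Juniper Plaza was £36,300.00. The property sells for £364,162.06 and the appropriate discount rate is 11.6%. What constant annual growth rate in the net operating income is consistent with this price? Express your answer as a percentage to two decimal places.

P = D₀(1+g)/(r−g) ⇒ P(r−g) = D₀(1+g) ⇒ g(P+D₀) = P·r − D₀
g = (P·r − D₀)/(P + D₀) = (£364,162.06×0.116 − £36,300.00) / (£364,162.06 + £36,300.00) = 0.014840

1.48%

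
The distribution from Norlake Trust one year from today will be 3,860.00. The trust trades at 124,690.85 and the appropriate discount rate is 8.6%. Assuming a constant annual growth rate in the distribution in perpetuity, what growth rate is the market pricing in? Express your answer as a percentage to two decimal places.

P = D₁/(r−g) ⇒ g = r − D₁/P = 0.086 − 3,860.00/124,690.85 = 0.055043

5.50%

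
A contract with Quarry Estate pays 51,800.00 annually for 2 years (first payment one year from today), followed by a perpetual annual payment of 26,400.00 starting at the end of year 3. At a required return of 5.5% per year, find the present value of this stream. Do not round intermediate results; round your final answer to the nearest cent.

PV of 2-year annuity: 51,800.00 × [1 − (1+0.055)^−2] / 0.055 = 95639.36120
Perpetuity value at year 2: 26,400.00 / 0.055 = 480000.00000
PV of perpetuity: 480000.00000 / (1+0.055)^2 = 431257.15954
Total PV = 95639.36120 + 431257.15954 = 526896.52074

526896.52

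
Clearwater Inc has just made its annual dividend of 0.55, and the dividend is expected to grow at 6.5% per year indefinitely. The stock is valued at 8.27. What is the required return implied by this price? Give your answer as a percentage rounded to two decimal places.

D₁ = 0.55 × 1.065 = 0.5858
P = D₁/(r − g) ⇒ r = D₁/P + g = 0.5858/8.27 + 0.065 = 0.070828 + 0.065 = 0.135828

13.58%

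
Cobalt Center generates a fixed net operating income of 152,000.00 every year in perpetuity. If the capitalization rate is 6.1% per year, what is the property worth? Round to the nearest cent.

2491803.28

Level perpetuity: PV = C / r = 152,000.00 / 0.061 = 2,491,803.28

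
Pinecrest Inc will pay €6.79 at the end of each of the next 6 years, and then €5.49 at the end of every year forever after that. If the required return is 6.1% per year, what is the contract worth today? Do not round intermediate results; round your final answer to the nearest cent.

€96.37

PV of 6-year annuity: €6.79 × [1 − (1+0.061)^−6] / 0.061 = 33.28399
Perpetuity value at year 6: €5.49 / 0.061 = 90.00000
PV of perpetuity: 90.00000 / (1+0.061)^6 = 63.08850
Total PV = 33.28399 + 63.08850 = 96.37249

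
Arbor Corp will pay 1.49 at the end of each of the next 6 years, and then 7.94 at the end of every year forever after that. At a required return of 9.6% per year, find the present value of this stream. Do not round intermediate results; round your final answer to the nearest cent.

54.28

PV of 6-year annuity: 1.49 × [1 − (1+0.096)^−6] / 0.096 = 6.56612
Perpetuity value at year 6: 7.94 / 0.096 = 82.70833
PV of perpetuity: 82.70833 / (1+0.096)^6 = 47.71841
Total PV = 6.56612 + 47.71841 = 54.28453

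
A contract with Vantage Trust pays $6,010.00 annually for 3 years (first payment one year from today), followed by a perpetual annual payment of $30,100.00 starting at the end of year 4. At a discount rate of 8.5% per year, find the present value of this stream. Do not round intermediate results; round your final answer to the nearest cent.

PV of 3-year annuity: $6,010.00 × [1 − (1+0.085)^−3] / 0.085 = 15349.67445
Perpetuity value at year 3: $30,100.00 / 0.085 = 354117.64706
PV of perpetuity: 354117.64706 / (1+0.085)^3 = 277241.57368
Total PV = 15349.67445 + 277241.57368 = 292591.24813

$292591.25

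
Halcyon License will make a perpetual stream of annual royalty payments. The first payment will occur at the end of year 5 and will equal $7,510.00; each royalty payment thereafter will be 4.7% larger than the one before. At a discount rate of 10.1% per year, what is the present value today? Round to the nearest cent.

$94644.83

Value at end of year 4: C₁ / (r − g) = $7,510.00 / (0.101 − 0.047) = $139,074.0741
Discount to today: PV = $139,074.0741 / (1 + 0.101)^4 = $139,074.0741 / 1.469431 = $94,644.83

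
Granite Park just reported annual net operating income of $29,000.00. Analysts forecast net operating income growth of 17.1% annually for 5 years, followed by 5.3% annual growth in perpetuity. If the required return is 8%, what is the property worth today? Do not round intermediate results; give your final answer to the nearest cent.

D_1 = 33959.00000
D_2 = 39765.98900
D_3 = 46565.97312
D_4 = 54528.75452
D_5 = 63853.17155
Terminal value at year 5: TV = D_5×(1+g_2)/(r−g_2) = 67237.38964/0.027 = 2490273.69028
P_0 = D_1/(1+r)^1 + D_2/(1+r)^2 + D_3/(1+r)^3 + D_4/(1+r)^4 + D_5/(1+r)^5 + TV/(1+r)^5
    = 31443.51852 + 34092.92610 + 36965.57080 + 40080.26241 + 43457.39563 + 1694838.42962 = 1880878.10307

$1880878.10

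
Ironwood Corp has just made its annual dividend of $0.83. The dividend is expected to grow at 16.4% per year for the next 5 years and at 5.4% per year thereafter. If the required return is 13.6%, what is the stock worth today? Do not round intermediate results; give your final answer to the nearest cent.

$16.52

D_1 = 0.96612
D_2 = 1.12456
D_3 = 1.30899
D_4 = 1.52367
D_5 = 1.77355
Terminal value at year 5: TV = D_5×(1+g_2)/(r−g_2) = 1.86932/0.082 = 22.79658
P_0 = D_1/(1+r)^1 + D_2/(1+r)^2 + D_3/(1+r)^3 + D_4/(1+r)^4 + D_5/(1+r)^5 + TV/(1+r)^5
    = 0.85046 + 0.87142 + 0.89290 + 0.91491 + 0.93746 + 12.04975 = 16.51689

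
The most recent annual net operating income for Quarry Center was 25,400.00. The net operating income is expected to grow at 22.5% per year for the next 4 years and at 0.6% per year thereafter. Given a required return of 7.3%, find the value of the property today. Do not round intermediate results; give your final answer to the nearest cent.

D_1 = 31115.00000
D_2 = 38115.87500
D_3 = 46691.94688
D_4 = 57197.63492
Terminal value at year 4: TV = D_4×(1+g_2)/(r−g_2) = 57540.82073/0.067 = 858818.21987
P_0 = D_1/(1+r)^1 + D_2/(1+r)^2 + D_3/(1+r)^3 + D_4/(1+r)^4 + TV/(1+r)^4
    = 28998.13607 + 33105.98013 + 37795.73687 + 43149.83939 + 647891.61832 = 790941.31078

790941.31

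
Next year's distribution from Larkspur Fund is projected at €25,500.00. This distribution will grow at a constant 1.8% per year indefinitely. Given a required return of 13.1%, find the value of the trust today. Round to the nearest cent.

Growing perpetuity: P = D₁ / (r − g) = €25,500.0000 / (0.131 − 0.018) = €225,663.72

€225663.72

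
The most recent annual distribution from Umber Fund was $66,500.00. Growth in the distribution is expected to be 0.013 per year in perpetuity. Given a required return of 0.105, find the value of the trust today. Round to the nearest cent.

$732222.83

D₁ = D₀ × (1 + g) = $66,500.00 × 1.013 = $67,364.5000
Growing perpetuity: P = D₁ / (r − g) = $67,364.5000 / (0.105 − 0.013) = $732,222.83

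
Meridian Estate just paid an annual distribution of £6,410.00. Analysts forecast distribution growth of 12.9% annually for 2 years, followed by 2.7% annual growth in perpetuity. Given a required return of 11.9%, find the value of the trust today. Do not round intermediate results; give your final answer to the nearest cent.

D_1 = 7236.89000
D_2 = 8170.44881
Terminal value at year 2: TV = D_2×(1+g_2)/(r−g_2) = 8391.05093/0.092 = 91207.07530
P_0 = D_1/(1+r)^1 + D_2/(1+r)^2 + TV/(1+r)^2
    = 6467.28329 + 6525.07849 + 72839.73491 = 85832.09669

£85832.10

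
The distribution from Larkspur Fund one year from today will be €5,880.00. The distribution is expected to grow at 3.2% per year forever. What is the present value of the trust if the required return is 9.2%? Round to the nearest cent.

Growing perpetuity: P = D₁ / (r − g) = €5,880.0000 / (0.092 − 0.032) = €98,000.00

€98000.00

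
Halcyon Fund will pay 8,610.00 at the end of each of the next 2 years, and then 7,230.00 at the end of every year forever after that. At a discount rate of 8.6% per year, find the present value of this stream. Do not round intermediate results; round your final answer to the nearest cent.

PV of 2-year annuity: 8,610.00 × [1 − (1+0.086)^−2] / 0.086 = 15228.52375
Perpetuity value at year 2: 7,230.00 / 0.086 = 84069.76744
PV of perpetuity: 84069.76744 / (1+0.086)^2 = 71282.05237
Total PV = 15228.52375 + 71282.05237 = 86510.57613

86510.58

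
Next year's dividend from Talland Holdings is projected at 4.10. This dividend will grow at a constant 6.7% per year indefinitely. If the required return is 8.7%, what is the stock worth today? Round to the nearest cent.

205.00

Growing perpetuity: P = D₁ / (r − g) = 4.1000 / (0.087 − 0.067) = 205.00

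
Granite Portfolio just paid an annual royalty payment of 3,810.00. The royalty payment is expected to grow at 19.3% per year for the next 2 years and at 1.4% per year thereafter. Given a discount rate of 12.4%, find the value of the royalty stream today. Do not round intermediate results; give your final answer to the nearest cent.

D_1 = 4545.33000
D_2 = 5422.57869
Terminal value at year 2: TV = D_2×(1+g_2)/(r−g_2) = 5498.49479/0.11 = 49986.31629
P_0 = D_1/(1+r)^1 + D_2/(1+r)^2 + TV/(1+r)^2
    = 4043.88790 + 4292.13369 + 39565.66872 = 47901.69031

47901.69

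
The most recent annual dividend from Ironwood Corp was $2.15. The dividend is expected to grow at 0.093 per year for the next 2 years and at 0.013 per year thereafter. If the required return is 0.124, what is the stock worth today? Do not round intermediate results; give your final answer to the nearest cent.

D_1 = 2.34995
D_2 = 2.56850
Terminal value at year 2: TV = D_2×(1+g_2)/(r−g_2) = 2.60189/0.111 = 23.44041
P_0 = D_1/(1+r)^1 + D_2/(1+r)^2 + TV/(1+r)^2
    = 2.09070 + 2.03304 + 18.55379 = 22.67753

$22.68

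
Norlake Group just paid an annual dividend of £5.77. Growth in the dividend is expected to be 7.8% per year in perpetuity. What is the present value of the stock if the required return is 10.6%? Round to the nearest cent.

£222.15

D₁ = D₀ × (1 + g) = £5.77 × 1.078 = £6.2201
Growing perpetuity: P = D₁ / (r − g) = £6.2201 / (0.106 − 0.078) = £222.15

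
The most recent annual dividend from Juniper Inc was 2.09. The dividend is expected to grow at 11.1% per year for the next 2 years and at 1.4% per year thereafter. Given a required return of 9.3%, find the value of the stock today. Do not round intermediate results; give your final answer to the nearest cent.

32.00

D_1 = 2.32199
D_2 = 2.57973
Terminal value at year 2: TV = D_2×(1+g_2)/(r−g_2) = 2.61585/0.079 = 33.11199
P_0 = D_1/(1+r)^1 + D_2/(1+r)^2 + TV/(1+r)^2
    = 2.12442 + 2.15940 + 27.71692 = 32.00074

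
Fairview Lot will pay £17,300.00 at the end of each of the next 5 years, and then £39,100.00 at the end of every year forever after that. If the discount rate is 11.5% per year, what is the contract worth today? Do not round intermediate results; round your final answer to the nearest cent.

£260432.66

PV of 5-year annuity: £17,300.00 × [1 − (1+0.115)^−5] / 0.115 = 63142.88675
Perpetuity value at year 5: £39,100.00 / 0.115 = 340000.00000
PV of perpetuity: 340000.00000 / (1+0.115)^5 = 197289.77618
Total PV = 63142.88675 + 197289.77618 = 260432.66294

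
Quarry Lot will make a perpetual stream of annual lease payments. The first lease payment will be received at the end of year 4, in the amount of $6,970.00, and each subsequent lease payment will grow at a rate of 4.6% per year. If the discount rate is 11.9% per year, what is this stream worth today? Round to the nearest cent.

$68142.75

Value at end of year 3: C₁ / (r − g) = $6,970.00 / (0.119 − 0.046) = $95,479.4521
Discount to today: PV = $95,479.4521 / (1 + 0.119)^3 = $95,479.4521 / 1.401168 = $68,142.75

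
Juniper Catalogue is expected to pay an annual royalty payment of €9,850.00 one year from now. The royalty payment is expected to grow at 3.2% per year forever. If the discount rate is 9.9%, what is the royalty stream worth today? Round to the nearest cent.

Growing perpetuity: P = D₁ / (r − g) = €9,850.0000 / (0.099 − 0.032) = €147,014.93

€147014.93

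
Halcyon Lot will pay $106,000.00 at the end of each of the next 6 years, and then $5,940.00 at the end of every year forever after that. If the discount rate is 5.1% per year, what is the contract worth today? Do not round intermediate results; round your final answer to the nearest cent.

$622724.19

PV of 6-year annuity: $106,000.00 × [1 − (1+0.051)^−6] / 0.051 = 536307.02855
Perpetuity value at year 6: $5,940.00 / 0.051 = 116470.58824
PV of perpetuity: 116470.58824 / (1+0.051)^6 = 86417.15664
Total PV = 536307.02855 + 86417.15664 = 622724.18519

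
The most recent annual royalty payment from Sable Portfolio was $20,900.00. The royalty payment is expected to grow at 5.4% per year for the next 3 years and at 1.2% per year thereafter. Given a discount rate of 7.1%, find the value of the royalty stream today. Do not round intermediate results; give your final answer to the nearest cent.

$402417.31

D_1 = 22028.60000
D_2 = 23218.14440
D_3 = 24471.92420
Terminal value at year 3: TV = D_3×(1+g_2)/(r−g_2) = 24765.58729/0.059 = 419755.71675
P_0 = D_1/(1+r)^1 + D_2/(1+r)^2 + D_3/(1+r)^3 + TV/(1+r)^3
    = 20568.25397 + 20241.77375 + 19920.47575 + 341686.80440 = 402417.30786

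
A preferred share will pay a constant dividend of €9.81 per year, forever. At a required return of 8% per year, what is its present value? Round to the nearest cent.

Level perpetuity: PV = C / r = €9.81 / 0.08 = €122.63

€122.63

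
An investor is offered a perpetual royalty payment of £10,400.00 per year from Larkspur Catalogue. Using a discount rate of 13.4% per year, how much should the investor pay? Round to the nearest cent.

£77611.94

Level perpetuity: PV = C / r = £10,400.00 / 0.134 = £77,611.94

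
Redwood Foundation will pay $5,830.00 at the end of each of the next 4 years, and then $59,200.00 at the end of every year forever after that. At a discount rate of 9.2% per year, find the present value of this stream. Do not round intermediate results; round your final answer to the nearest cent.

PV of 4-year annuity: $5,830.00 × [1 − (1+0.092)^−4] / 0.092 = 18804.94868
Perpetuity value at year 4: $59,200.00 / 0.092 = 643478.26087
PV of perpetuity: 643478.26087 / (1+0.092)^4 = 452525.78029
Total PV = 18804.94868 + 452525.78029 = 471330.72897

$471330.73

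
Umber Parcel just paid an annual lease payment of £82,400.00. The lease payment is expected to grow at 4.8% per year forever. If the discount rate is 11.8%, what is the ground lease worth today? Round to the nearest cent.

£1233645.71

D₁ = D₀ × (1 + g) = £82,400.00 × 1.048 = £86,355.2000
Growing perpetuity: P = D₁ / (r − g) = £86,355.2000 / (0.118 − 0.048) = £1,233,645.71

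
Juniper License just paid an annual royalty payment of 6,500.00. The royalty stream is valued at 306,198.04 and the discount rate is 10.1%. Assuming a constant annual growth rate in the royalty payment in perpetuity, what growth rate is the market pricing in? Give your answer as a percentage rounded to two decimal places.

P = D₀(1+g)/(r−g) ⇒ P(r−g) = D₀(1+g) ⇒ g(P+D₀) = P·r − D₀
g = (P·r − D₀)/(P + D₀) = (306,198.04×0.101 − 6,500.00) / (306,198.04 + 6,500.00) = 0.078114

7.81%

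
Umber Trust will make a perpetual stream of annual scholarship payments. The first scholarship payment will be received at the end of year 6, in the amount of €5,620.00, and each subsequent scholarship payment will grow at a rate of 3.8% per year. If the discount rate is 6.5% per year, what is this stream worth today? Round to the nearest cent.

Value at end of year 5: C₁ / (r − g) = €5,620.00 / (0.065 − 0.038) = €208,148.1481
Discount to today: PV = €208,148.1481 / (1 + 0.065)^5 = €208,148.1481 / 1.370087 = €151,923.34

€151923.34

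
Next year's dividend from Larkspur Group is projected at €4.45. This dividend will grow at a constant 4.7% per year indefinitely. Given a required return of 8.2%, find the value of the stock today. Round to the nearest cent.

€127.14

Growing perpetuity: P = D₁ / (r − g) = €4.4500 / (0.082 − 0.047) = €127.14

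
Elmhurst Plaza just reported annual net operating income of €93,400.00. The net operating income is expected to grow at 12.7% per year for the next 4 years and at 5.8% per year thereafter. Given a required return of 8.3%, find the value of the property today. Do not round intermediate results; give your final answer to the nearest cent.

D_1 = 105261.80000
D_2 = 118630.04860
D_3 = 133696.06477
D_4 = 150675.46500
Terminal value at year 4: TV = D_4×(1+g_2)/(r−g_2) = 159414.64197/0.025 = 6376585.67873
P_0 = D_1/(1+r)^1 + D_2/(1+r)^2 + D_3/(1+r)^3 + D_4/(1+r)^4 + TV/(1+r)^4
    = 97194.64451 + 101143.45739 + 105252.70220 + 109528.89693 + 4635262.91828 = 5048382.61932

€5048382.62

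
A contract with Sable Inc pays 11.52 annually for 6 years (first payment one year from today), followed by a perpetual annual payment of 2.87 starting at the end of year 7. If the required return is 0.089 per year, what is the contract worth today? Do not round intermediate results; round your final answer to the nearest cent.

71.17

PV of 6-year annuity: 11.52 × [1 − (1+0.089)^−6] / 0.089 = 51.83222
Perpetuity value at year 6: 2.87 / 0.089 = 32.24719
PV of perpetuity: 32.24719 / (1+0.089)^6 = 19.33413
Total PV = 51.83222 + 19.33413 = 71.16635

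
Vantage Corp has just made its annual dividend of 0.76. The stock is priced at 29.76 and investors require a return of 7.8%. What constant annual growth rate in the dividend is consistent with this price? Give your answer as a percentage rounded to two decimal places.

P = D₀(1+g)/(r−g) ⇒ P(r−g) = D₀(1+g) ⇒ g(P+D₀) = P·r − D₀
g = (P·r − D₀)/(P + D₀) = (29.76×0.078 − 0.76) / (29.76 + 0.76) = 0.051156

5.12%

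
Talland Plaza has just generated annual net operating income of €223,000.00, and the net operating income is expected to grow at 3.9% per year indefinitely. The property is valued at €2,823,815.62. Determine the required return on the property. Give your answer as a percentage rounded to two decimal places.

D₁ = €223,000.00 × 1.039 = €231,697.0000
P = D₁/(r − g) ⇒ r = D₁/P + g = €231,697.0000/€2,823,815.62 + 0.039 = 0.082051 + 0.039 = 0.121051

12.11%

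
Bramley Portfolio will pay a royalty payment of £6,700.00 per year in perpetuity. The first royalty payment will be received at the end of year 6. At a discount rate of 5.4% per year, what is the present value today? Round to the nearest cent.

£95384.54

Value at end of year 5: C / r = £6,700.00 / 0.054 = £124,074.0741
Discount to today: PV = £124,074.0741 / (1 + 0.054)^5 = £124,074.0741 / 1.300778 = £95,384.54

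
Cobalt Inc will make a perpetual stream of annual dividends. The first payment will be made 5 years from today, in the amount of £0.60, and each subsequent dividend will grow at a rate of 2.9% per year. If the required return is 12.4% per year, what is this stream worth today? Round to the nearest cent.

Value at end of year 4: C₁ / (r − g) = £0.60 / (0.124 − 0.029) = £6.3158
Discount to today: PV = £6.3158 / (1 + 0.124)^4 = £6.3158 / 1.596119 = £3.96

£3.96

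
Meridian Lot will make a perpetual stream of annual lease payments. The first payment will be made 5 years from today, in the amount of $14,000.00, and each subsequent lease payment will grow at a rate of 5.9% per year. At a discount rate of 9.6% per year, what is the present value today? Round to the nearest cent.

Value at end of year 4: C₁ / (r − g) = $14,000.00 / (0.096 − 0.059) = $378,378.3784
Discount to today: PV = $378,378.3784 / (1 + 0.096)^4 = $378,378.3784 / 1.442920 = $262,231.04

$262231.04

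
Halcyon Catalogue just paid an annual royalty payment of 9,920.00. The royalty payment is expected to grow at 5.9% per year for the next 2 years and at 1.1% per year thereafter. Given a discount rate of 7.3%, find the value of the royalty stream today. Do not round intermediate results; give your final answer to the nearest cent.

D_1 = 10505.28000
D_2 = 11125.09152
Terminal value at year 2: TV = D_2×(1+g_2)/(r−g_2) = 11247.46753/0.062 = 181410.76656
P_0 = D_1/(1+r)^1 + D_2/(1+r)^2 + TV/(1+r)^2
    = 9790.56850 + 9662.82576 + 157566.40071 = 177019.79497

177019.79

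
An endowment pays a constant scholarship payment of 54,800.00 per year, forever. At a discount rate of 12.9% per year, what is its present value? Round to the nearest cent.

Level perpetuity: PV = C / r = 54,800.00 / 0.129 = 424,806.20

424806.20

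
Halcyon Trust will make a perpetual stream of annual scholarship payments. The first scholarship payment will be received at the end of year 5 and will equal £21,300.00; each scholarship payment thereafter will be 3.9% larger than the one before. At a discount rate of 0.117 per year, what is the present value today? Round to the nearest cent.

Value at end of year 4: C₁ / (r − g) = £21,300.00 / (0.117 − 0.039) = £273,076.9231
Discount to today: PV = £273,076.9231 / (1 + 0.117)^4 = £273,076.9231 / 1.556728 = £175,417.25

£175417.25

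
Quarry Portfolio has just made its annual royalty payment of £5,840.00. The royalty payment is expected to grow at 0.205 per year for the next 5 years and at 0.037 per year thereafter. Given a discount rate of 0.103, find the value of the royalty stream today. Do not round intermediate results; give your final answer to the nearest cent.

£181164.01

D_1 = 7037.20000
D_2 = 8479.82600
D_3 = 10218.19033
D_4 = 12312.91935
D_5 = 14837.06781
Terminal value at year 5: TV = D_5×(1+g_2)/(r−g_2) = 15386.03932/0.066 = 233121.80792
P_0 = D_1/(1+r)^1 + D_2/(1+r)^2 + D_3/(1+r)^3 + D_4/(1+r)^4 + D_5/(1+r)^5 + TV/(1+r)^5
    = 6380.05440 + 6970.05036 + 7614.60624 + 8318.76747 + 9088.04606 + 142792.48128 = 181164.00581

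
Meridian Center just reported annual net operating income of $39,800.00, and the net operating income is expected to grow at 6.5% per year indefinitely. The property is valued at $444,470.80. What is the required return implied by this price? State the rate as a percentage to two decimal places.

D₁ = $39,800.00 × 1.065 = $42,387.0000
P = D₁/(r − g) ⇒ r = D₁/P + g = $42,387.0000/$444,470.80 + 0.065 = 0.095365 + 0.065 = 0.160365

16.04%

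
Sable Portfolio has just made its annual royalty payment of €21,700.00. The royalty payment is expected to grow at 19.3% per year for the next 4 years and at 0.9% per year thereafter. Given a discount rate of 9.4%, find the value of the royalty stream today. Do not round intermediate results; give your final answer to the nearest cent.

€472566.89

D_1 = 25888.10000
D_2 = 30884.50330
D_3 = 36845.21244
D_4 = 43956.33844
Terminal value at year 4: TV = D_4×(1+g_2)/(r−g_2) = 44351.94548/0.085 = 521787.59392
P_0 = D_1/(1+r)^1 + D_2/(1+r)^2 + D_3/(1+r)^3 + D_4/(1+r)^4 + TV/(1+r)^4
    = 23663.71115 + 25805.12560 + 28140.32435 + 30686.84365 + 364270.88516 = 472566.88991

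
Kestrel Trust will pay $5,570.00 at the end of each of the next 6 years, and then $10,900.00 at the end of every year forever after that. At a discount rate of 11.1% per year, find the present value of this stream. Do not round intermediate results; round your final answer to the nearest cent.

PV of 6-year annuity: $5,570.00 × [1 − (1+0.111)^−6] / 0.111 = 23496.36876
Perpetuity value at year 6: $10,900.00 / 0.111 = 98198.19820
PV of perpetuity: 98198.19820 / (1+0.111)^6 = 52217.87154
Total PV = 23496.36876 + 52217.87154 = 75714.24030

$75714.24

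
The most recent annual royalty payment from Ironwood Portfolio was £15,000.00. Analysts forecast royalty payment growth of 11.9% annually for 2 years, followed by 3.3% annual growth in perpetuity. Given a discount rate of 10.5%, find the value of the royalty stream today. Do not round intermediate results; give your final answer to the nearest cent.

D_1 = 16785.00000
D_2 = 18782.41500
Terminal value at year 2: TV = D_2×(1+g_2)/(r−g_2) = 19402.23469/0.072 = 269475.48187
P_0 = D_1/(1+r)^1 + D_2/(1+r)^2 + TV/(1+r)^2
    = 15190.04525 + 15382.49831 + 220696.12160 = 251268.66516

£251268.67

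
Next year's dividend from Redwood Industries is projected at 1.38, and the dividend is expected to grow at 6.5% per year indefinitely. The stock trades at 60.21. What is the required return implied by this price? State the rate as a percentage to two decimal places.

P = D₁/(r − g) ⇒ r = D₁/P + g = 1.3800/60.21 + 0.065 = 0.022920 + 0.065 = 0.087920

8.79%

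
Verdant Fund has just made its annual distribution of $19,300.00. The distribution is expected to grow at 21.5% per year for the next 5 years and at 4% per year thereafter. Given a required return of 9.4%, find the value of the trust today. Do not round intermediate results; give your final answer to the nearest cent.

$761697.28

D_1 = 23449.50000
D_2 = 28491.14250
D_3 = 34616.73814
D_4 = 42059.33684
D_5 = 51102.09426
Terminal value at year 5: TV = D_5×(1+g_2)/(r−g_2) = 53146.17803/0.054 = 984188.48199
P_0 = D_1/(1+r)^1 + D_2/(1+r)^2 + D_3/(1+r)^3 + D_4/(1+r)^4 + D_5/(1+r)^5 + TV/(1+r)^5
    = 21434.64351 + 23805.38562 + 26438.33960 + 29362.50696 + 32610.09685 + 628046.30979 = 761697.28233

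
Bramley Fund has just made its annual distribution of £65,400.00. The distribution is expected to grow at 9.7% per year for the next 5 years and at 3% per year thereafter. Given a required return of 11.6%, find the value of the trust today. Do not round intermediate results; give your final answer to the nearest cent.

D_1 = 71743.80000
D_2 = 78702.94860
D_3 = 86337.13461
D_4 = 94711.83667
D_5 = 103898.88483
Terminal value at year 5: TV = D_5×(1+g_2)/(r−g_2) = 107015.85137/0.086 = 1244370.36481
P_0 = D_1/(1+r)^1 + D_2/(1+r)^2 + D_3/(1+r)^3 + D_4/(1+r)^4 + D_5/(1+r)^5 + TV/(1+r)^5
    = 64286.55914 + 63192.07471 + 62116.22398 + 61058.68970 + 60019.16003 + 718834.12598 = 1029506.83353

£1029506.83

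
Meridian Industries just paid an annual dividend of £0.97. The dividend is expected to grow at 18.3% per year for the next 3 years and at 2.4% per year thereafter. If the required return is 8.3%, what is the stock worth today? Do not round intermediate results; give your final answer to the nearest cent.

D_1 = 1.14751
D_2 = 1.35750
D_3 = 1.60593
Terminal value at year 3: TV = D_3×(1+g_2)/(r−g_2) = 1.64447/0.059 = 27.87237
P_0 = D_1/(1+r)^1 + D_2/(1+r)^2 + D_3/(1+r)^3 + TV/(1+r)^3
    = 1.05957 + 1.15740 + 1.26427 + 21.94262 = 25.42386

£25.42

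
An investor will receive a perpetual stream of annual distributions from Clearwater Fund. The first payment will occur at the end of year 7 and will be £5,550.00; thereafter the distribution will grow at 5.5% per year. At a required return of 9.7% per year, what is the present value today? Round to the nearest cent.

£75823.52

Value at end of year 6: C₁ / (r − g) = £5,550.00 / (0.097 − 0.055) = £132,142.8571
Discount to today: PV = £132,142.8571 / (1 + 0.097)^6 = £132,142.8571 / 1.742769 = £75,823.52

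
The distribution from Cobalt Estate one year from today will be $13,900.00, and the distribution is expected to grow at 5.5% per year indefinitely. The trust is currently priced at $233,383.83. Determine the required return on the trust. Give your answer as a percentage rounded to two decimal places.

P = D₁/(r − g) ⇒ r = D₁/P + g = $13,900.0000/$233,383.83 + 0.055 = 0.059559 + 0.055 = 0.114559

11.46%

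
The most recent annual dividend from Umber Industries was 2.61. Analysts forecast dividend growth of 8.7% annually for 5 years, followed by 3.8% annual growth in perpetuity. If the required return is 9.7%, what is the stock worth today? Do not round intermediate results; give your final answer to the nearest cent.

D_1 = 2.83707
D_2 = 3.08390
D_3 = 3.35219
D_4 = 3.64383
D_5 = 3.96085
Terminal value at year 5: TV = D_5×(1+g_2)/(r−g_2) = 4.11136/0.059 = 69.68408
P_0 = D_1/(1+r)^1 + D_2/(1+r)^2 + D_3/(1+r)^3 + D_4/(1+r)^4 + D_5/(1+r)^5 + TV/(1+r)^5
    = 2.58621 + 2.56263 + 2.53927 + 2.51612 + 2.49319 + 43.86321 = 56.56064

56.56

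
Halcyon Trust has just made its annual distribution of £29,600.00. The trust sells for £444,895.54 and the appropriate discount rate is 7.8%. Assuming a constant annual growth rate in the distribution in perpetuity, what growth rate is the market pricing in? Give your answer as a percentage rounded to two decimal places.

P = D₀(1+g)/(r−g) ⇒ P(r−g) = D₀(1+g) ⇒ g(P+D₀) = P·r − D₀
g = (P·r − D₀)/(P + D₀) = (£444,895.54×0.078 − £29,600.00) / (£444,895.54 + £29,600.00) = 0.010752

1.08%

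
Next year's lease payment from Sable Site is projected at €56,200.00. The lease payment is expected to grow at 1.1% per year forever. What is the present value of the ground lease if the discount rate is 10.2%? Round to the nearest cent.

Growing perpetuity: P = D₁ / (r − g) = €56,200.0000 / (0.102 − 0.011) = €617,582.42

€617582.42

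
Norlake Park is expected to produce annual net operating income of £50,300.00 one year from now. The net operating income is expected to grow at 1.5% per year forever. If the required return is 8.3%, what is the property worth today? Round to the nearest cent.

Growing perpetuity: P = D₁ / (r − g) = £50,300.0000 / (0.083 − 0.015) = £739,705.88

£739705.88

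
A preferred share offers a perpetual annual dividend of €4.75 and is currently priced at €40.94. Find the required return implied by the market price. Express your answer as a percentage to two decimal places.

P = C/r ⇒ r = C/P = €4.75/€40.94 = 0.116023

11.60%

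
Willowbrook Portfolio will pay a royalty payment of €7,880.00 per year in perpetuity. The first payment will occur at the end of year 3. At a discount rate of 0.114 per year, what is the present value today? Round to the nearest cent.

Value at end of year 2: C / r = €7,880.00 / 0.114 = €69,122.8070
Discount to today: PV = €69,122.8070 / (1 + 0.114)^2 = €69,122.8070 / 1.240996 = €55,699.46

€55699.46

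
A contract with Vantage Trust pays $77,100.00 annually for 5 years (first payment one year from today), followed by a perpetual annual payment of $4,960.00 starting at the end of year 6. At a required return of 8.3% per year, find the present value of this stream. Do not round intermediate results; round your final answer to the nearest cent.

$345529.99

PV of 5-year annuity: $77,100.00 × [1 − (1+0.083)^−5] / 0.083 = 305419.18757
Perpetuity value at year 5: $4,960.00 / 0.083 = 59759.03614
PV of perpetuity: 59759.03614 / (1+0.083)^5 = 40110.79788
Total PV = 305419.18757 + 40110.79788 = 345529.98545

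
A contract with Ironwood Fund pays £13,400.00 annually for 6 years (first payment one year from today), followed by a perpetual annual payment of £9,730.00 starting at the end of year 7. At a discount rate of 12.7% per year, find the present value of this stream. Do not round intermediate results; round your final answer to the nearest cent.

£91408.57

PV of 6-year annuity: £13,400.00 × [1 − (1+0.127)^−6] / 0.127 = 54017.69809
Perpetuity value at year 6: £9,730.00 / 0.127 = 76614.17323
PV of perpetuity: 76614.17323 / (1+0.127)^6 = 37390.87454
Total PV = 54017.69809 + 37390.87454 = 91408.57263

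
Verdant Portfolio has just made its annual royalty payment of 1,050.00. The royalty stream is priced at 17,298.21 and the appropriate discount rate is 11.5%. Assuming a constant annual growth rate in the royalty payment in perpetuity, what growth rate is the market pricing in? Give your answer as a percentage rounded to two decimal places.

P = D₀(1+g)/(r−g) ⇒ P(r−g) = D₀(1+g) ⇒ g(P+D₀) = P·r − D₀
g = (P·r − D₀)/(P + D₀) = (17,298.21×0.115 − 1,050.00) / (17,298.21 + 1,050.00) = 0.051193

5.12%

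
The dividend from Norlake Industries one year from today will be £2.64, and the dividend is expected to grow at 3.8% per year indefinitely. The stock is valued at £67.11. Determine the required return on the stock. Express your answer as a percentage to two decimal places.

P = D₁/(r − g) ⇒ r = D₁/P + g = £2.6400/£67.11 + 0.038 = 0.039338 + 0.038 = 0.077338

7.73%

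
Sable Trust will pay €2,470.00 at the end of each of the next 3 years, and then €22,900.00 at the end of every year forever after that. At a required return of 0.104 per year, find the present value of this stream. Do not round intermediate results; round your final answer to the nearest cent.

PV of 3-year annuity: €2,470.00 × [1 − (1+0.104)^−3] / 0.104 = 6099.52515
Perpetuity value at year 3: €22,900.00 / 0.104 = 220192.30769
PV of perpetuity: 220192.30769 / (1+0.104)^3 = 163642.05431
Total PV = 6099.52515 + 163642.05431 = 169741.57946

€169741.58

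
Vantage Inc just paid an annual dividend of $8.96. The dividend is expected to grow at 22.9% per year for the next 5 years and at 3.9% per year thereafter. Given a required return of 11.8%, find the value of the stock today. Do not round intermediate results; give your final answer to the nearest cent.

D_1 = 11.01184
D_2 = 13.53355
D_3 = 16.63273
D_4 = 20.44163
D_5 = 25.12276
Terminal value at year 5: TV = D_5×(1+g_2)/(r−g_2) = 26.10255/0.079 = 330.41205
P_0 = D_1/(1+r)^1 + D_2/(1+r)^2 + D_3/(1+r)^3 + D_4/(1+r)^4 + D_5/(1+r)^5 + TV/(1+r)^5
    = 9.84959 + 10.82750 + 11.90250 + 13.08423 + 14.38330 + 189.16765 = 249.21477

$249.21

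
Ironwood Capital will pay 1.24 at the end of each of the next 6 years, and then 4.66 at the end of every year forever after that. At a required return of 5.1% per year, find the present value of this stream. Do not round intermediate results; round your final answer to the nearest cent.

PV of 6-year annuity: 1.24 × [1 − (1+0.051)^−6] / 0.051 = 6.27378
Perpetuity value at year 6: 4.66 / 0.051 = 91.37255
PV of perpetuity: 91.37255 / (1+0.051)^6 = 67.79528
Total PV = 6.27378 + 67.79528 = 74.06906

74.07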